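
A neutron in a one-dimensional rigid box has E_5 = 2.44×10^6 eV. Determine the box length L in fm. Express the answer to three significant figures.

From E_n = n²h²/(8m_nL²), L = n·h/√(8m_nE_n).
E_5 = 2.44×10^6 eV = 3.909×10^-13 J, so L = 5·6.626×10^-34/√(8·1.675×10^-27·3.909×10^-13) = 4.58×10^-14 m = 45.8 fm.

L = 45.8 fm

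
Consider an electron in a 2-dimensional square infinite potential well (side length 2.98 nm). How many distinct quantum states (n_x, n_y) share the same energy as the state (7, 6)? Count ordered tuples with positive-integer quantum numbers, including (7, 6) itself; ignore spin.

degeneracy = 4

The level has n_x² + n_y² = 85. The ordered positive-integer solutions are (2, 9), (6, 7), (7, 6), (9, 2).
That gives 4 states.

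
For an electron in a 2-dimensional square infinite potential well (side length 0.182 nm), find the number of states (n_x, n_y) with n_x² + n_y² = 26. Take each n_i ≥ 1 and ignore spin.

The level has n_x² + n_y² = 26. The ordered positive-integer solutions are (1, 5), (5, 1).
That gives 2 states.

degeneracy = 2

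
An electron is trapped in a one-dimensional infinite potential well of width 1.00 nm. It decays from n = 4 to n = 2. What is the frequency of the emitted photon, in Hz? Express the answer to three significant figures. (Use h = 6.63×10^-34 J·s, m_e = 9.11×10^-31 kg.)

E_1 = h²/(8m_eL²) = 6.031×10^-20 J and ΔE = (4² − 2²)E_1 = 7.237×10^-19 J.
f = ΔE/h = 7.237×10^-19/6.63×10^-34 = 1.09×10^15 Hz.

f = 1.09×10^15 Hz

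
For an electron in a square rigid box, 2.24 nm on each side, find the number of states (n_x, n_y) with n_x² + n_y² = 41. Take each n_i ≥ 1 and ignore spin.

degeneracy = 2

The level has n_x² + n_y² = 41. The ordered positive-integer solutions are (4, 5), (5, 4).
That gives 2 states.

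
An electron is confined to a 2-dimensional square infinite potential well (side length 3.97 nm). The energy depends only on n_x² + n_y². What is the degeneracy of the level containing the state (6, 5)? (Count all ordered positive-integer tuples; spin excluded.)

The level has n_x² + n_y² = 61. The ordered positive-integer solutions are (5, 6), (6, 5).
That gives 2 states.

degeneracy = 2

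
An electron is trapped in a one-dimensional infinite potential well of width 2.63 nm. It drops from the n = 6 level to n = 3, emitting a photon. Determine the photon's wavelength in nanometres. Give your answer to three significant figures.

E_1 = h²/(8m_eL²) = 8.710×10^-21 J, so ΔE = (6² − 3²)E_1 = 2.352×10^-19 J.
λ = hc/ΔE = (6.626×10^-34·2.998×10^8)/2.352×10^-19 = 8.45×10^-7 m = 845 nm.

λ = 845 nm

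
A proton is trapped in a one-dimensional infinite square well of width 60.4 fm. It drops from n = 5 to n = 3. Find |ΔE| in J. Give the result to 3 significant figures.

|ΔE| = 1.44×10^-13 J

E_1 = h²/(8m_pL²) = 8.992×10^-15 J.
|ΔE| = |5² − 3²|·E_1 = 16·8.992×10^-15 J = 1.44×10^-13 J.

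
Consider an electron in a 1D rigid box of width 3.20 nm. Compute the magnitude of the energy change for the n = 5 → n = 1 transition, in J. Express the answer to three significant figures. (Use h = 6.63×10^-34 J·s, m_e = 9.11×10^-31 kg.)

E_1 = h²/(8m_eL²) = 5.890×10^-21 J.
|ΔE| = |5² − 1²|·E_1 = 24·5.890×10^-21 J = 1.41×10^-19 J.

|ΔE| = 1.41×10^-19 J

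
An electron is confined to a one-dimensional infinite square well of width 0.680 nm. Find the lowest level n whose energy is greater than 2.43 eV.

E_1 = h²/(8m_eL²) = 1.303×10^-19 J = 0.8134 eV.
Need n² > 2.43/0.8134 = 2.987, i.e. n > 1.728.
The smallest integer satisfying this is n = 2.

n = 2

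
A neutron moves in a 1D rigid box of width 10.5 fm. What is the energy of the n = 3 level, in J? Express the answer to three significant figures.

For an infinite well E_n = n²h²/(8m_nL²), so E_1 = h²/(8m_nL²) = (6.626×10^-34)²/(8·1.675×10^-27·(1.05×10^-14 m)²) = 2.972×10^-13 J.
Then E_3 = 3²·E_1 = 9·2.972×10^-13 J = 2.67×10^-12 J.

E_3 = 2.67×10^-12 J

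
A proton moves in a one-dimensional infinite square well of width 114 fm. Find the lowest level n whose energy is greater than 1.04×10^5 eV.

E_1 = h²/(8m_pL²) = 2.524×10^-15 J = 1.576×10^4 eV.
Need n² > 1.04×10^5/1.576×10^4 = 6.599, i.e. n > 2.569.
The smallest integer satisfying this is n = 3.

n = 3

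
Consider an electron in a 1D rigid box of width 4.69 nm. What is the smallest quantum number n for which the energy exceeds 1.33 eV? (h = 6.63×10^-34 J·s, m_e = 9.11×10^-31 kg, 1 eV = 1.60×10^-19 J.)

n = 9

E_1 = h²/(8m_eL²) = 2.742×10^-21 J = 0.01714 eV.
Need n² > 1.33/0.01714 = 77.60, i.e. n > 8.809.
The smallest integer satisfying this is n = 9.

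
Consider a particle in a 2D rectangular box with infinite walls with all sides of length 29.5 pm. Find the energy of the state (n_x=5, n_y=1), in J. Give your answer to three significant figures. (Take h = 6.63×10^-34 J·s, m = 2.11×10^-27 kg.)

E = 7.78×10^-19 J

For a 2D rectangular well E = (h²/8m)·Σ n_i²/L_i² = (6.63×10^-34)²/(8·2.11×10^-27) · [5²/(29.5 pm)² + 1²/(29.5 pm)²].
Evaluating gives E = 7.78×10^-19 J.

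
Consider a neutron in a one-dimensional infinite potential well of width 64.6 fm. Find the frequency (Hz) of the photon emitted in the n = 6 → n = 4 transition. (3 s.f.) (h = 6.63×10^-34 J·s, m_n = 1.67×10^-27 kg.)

E_1 = h²/(8m_nL²) = 7.884×10^-15 J and ΔE = (6² − 4²)E_1 = 1.577×10^-13 J.
f = ΔE/h = 1.577×10^-13/6.63×10^-34 = 2.38×10^20 Hz.

f = 2.38×10^20 Hz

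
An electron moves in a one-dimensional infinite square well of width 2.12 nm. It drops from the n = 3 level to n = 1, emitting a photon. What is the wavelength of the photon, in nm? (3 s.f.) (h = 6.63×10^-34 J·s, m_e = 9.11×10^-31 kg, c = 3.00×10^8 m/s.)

E_1 = h²/(8m_eL²) = 1.342×10^-20 J, so ΔE = (3² − 1²)E_1 = 1.074×10^-19 J.
λ = hc/ΔE = (6.63×10^-34·3.00×10^8)/1.074×10^-19 = 1.85×10^-6 m = 1.85×10^3 nm.

λ = 1.85×10^3 nm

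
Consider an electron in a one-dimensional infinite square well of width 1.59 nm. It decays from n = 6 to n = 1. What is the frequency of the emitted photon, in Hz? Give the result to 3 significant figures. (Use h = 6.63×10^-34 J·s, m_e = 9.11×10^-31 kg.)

f = 1.26×10^15 Hz

E_1 = h²/(8m_eL²) = 2.386×10^-20 J and ΔE = (6² − 1²)E_1 = 8.351×10^-19 J.
f = ΔE/h = 8.351×10^-19/6.63×10^-34 = 1.26×10^15 Hz.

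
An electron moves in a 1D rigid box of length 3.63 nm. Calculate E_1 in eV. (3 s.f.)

For an infinite well E_n = n²h²/(8m_eL²), so E_1 = h²/(8m_eL²) = (6.626×10^-34)²/(8·9.109×10^-31·(3.63×10^-9 m)²) = 4.572×10^-21 J.
Converting, E_1 = 4.572×10^-21 J / (1.602×10^-19 J/eV) = 0.0285 eV.

E_1 = 0.0285 eV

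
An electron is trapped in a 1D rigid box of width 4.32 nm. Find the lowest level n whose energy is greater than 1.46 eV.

n = 9

E_1 = h²/(8m_eL²) = 3.228×10^-21 J = 0.02015 eV.
Need n² > 1.46/0.02015 = 72.46, i.e. n > 8.512.
The smallest integer satisfying this is n = 9.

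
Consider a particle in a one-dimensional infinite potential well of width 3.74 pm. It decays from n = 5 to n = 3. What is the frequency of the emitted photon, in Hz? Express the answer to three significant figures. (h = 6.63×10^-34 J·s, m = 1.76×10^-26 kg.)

E_1 = h²/(8mL²) = 2.232×10^-19 J and ΔE = (5² − 3²)E_1 = 3.571×10^-18 J.
f = ΔE/h = 3.571×10^-18/6.63×10^-34 = 5.39×10^15 Hz.

f = 5.39×10^15 Hz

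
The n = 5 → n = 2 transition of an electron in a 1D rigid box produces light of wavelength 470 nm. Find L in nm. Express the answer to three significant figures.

The photon carries ΔE = hc/λ = 6.626×10^-34·2.998×10^8/4.70×10^-7 m = 4.227×10^-19 J.
Since ΔE = (5² − 2²)E_1, E_1 = 2.013×10^-20 J, and L = h/√(8m_eE_1) = 1.73×10^-9 m = 1.73 nm.

L = 1.73 nm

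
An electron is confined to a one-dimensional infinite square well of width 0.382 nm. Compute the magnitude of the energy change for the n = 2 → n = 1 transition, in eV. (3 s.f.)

E_1 = h²/(8m_eL²) = 4.129×10^-19 J.
|ΔE| = |2² − 1²|·E_1 = 3·4.129×10^-19 J = 1.239×10^-18 J = 7.73 eV.

|ΔE| = 7.73 eV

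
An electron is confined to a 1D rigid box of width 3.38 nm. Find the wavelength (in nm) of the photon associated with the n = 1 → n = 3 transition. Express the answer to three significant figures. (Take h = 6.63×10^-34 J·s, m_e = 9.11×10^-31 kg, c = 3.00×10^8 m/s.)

E_1 = h²/(8m_eL²) = 5.279×10^-21 J, so ΔE = (3² − 1²)E_1 = 4.223×10^-20 J.
λ = hc/ΔE = (6.63×10^-34·3.00×10^8)/4.223×10^-20 = 4.71×10^-6 m = 4.71×10^3 nm.

λ = 4.71×10^3 nm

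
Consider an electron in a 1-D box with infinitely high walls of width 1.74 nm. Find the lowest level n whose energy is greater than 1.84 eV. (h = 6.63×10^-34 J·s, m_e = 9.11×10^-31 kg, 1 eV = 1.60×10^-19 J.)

E_1 = h²/(8m_eL²) = 1.992×10^-20 J = 0.1245 eV.
Need n² > 1.84/0.1245 = 14.78, i.e. n > 3.844.
The smallest integer satisfying this is n = 4.

n = 4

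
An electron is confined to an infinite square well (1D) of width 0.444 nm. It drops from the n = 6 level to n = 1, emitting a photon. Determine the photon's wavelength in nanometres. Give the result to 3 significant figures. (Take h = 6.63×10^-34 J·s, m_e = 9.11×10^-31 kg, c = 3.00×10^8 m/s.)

E_1 = h²/(8m_eL²) = 3.060×10^-19 J, so ΔE = (6² − 1²)E_1 = 1.071×10^-17 J.
λ = hc/ΔE = (6.63×10^-34·3.00×10^8)/1.071×10^-17 = 1.86×10^-8 m = 18.6 nm.

λ = 18.6 nm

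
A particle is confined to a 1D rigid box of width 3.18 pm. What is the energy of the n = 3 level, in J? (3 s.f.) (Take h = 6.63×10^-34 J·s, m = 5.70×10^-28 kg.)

For an infinite well E_n = n²h²/(8mL²), so E_1 = h²/(8mL²) = (6.63×10^-34)²/(8·5.70×10^-28·(3.18×10^-12 m)²) = 9.533×10^-18 J.
Then E_3 = 3²·E_1 = 9·9.533×10^-18 J = 8.58×10^-17 J.

E_3 = 8.58×10^-17 J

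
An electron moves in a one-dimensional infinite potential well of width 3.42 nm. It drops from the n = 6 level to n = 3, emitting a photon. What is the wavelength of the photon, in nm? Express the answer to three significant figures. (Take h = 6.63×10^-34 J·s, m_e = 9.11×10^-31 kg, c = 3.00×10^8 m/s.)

E_1 = h²/(8m_eL²) = 5.157×10^-21 J, so ΔE = (6² − 3²)E_1 = 1.392×10^-19 J.
λ = hc/ΔE = (6.63×10^-34·3.00×10^8)/1.392×10^-19 = 1.43×10^-6 m = 1.43×10^3 nm.

λ = 1.43×10^3 nm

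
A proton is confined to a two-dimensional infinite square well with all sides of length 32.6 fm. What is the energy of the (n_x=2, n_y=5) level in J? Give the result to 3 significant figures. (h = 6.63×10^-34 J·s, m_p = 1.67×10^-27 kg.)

For a 2D rectangular well E = (h²/8m_p)·Σ n_i²/L_i² = (6.63×10^-34)²/(8·1.67×10^-27) · [2²/(32.6 fm)² + 5²/(32.6 fm)²].
Evaluating gives E = 8.98×10^-13 J.

E = 8.98×10^-13 J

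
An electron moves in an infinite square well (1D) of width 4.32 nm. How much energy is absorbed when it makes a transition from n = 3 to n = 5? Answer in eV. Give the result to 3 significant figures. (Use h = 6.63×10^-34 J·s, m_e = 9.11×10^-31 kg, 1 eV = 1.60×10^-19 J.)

E_1 = h²/(8m_eL²) = 3.232×10^-21 J.
|ΔE| = |3² − 5²|·E_1 = 16·3.232×10^-21 J = 5.171×10^-20 J = 0.323 eV.

|ΔE| = 0.323 eV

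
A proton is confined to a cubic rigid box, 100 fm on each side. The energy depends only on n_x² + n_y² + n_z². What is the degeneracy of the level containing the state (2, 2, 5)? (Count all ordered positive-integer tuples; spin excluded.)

The level has n_x² + n_y² + n_z² = 33. The ordered positive-integer solutions are (1, 4, 4), (2, 2, 5), (2, 5, 2), (4, 1, 4), (4, 4, 1), (5, 2, 2).
That gives 6 states.

degeneracy = 6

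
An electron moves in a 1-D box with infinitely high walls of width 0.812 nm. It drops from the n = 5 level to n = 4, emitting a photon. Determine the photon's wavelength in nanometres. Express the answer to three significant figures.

E_1 = h²/(8m_eL²) = 9.138×10^-20 J, so ΔE = (5² − 4²)E_1 = 8.224×10^-19 J.
λ = hc/ΔE = (6.626×10^-34·2.998×10^8)/8.224×10^-19 = 2.42×10^-7 m = 242 nm.

λ = 242 nm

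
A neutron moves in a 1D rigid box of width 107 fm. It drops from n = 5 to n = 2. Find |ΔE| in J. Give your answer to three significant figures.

E_1 = h²/(8m_nL²) = 2.862×10^-15 J.
|ΔE| = |5² − 2²|·E_1 = 21·2.862×10^-15 J = 6.01×10^-14 J.

|ΔE| = 6.01×10^-14 J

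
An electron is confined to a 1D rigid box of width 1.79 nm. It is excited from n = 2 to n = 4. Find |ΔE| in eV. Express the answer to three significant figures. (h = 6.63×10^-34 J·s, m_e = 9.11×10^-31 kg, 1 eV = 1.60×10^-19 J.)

|ΔE| = 1.41 eV

E_1 = h²/(8m_eL²) = 1.882×10^-20 J.
|ΔE| = |2² − 4²|·E_1 = 12·1.882×10^-20 J = 2.258×10^-19 J = 1.41 eV.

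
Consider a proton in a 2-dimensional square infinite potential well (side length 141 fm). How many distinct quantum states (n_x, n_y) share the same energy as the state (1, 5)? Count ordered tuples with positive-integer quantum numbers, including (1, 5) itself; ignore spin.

The level has n_x² + n_y² = 26. The ordered positive-integer solutions are (1, 5), (5, 1).
That gives 2 states.

degeneracy = 2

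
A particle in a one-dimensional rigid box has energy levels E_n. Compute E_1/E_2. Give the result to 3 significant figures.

E_n ∝ n², so E_1/E_2 = 1²/2² = 1/4 = 0.250.

0.250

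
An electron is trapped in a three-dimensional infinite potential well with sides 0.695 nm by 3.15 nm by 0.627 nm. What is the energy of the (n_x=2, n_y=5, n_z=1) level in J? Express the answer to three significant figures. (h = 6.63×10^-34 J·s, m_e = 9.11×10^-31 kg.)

E = 8.05×10^-19 J

For a 3D rectangular well E = (h²/8m_e)·Σ n_i²/L_i² = (6.63×10^-34)²/(8·9.11×10^-31) · [2²/(0.695 nm)² + 5²/(3.15 nm)² + 1²/(0.627 nm)²].
Evaluating gives E = 8.05×10^-19 J.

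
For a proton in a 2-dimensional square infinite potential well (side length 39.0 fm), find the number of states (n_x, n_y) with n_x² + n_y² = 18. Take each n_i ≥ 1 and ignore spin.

The level has n_x² + n_y² = 18. The ordered positive-integer solutions are (3, 3).
That gives 1 state.

degeneracy = 1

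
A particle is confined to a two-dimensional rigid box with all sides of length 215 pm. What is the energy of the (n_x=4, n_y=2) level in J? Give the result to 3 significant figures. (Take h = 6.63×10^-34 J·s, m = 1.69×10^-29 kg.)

For a 2D rectangular well E = (h²/8m)·Σ n_i²/L_i² = (6.63×10^-34)²/(8·1.69×10^-29) · [4²/(215 pm)² + 2²/(215 pm)²].
Evaluating gives E = 1.41×10^-18 J.

E = 1.41×10^-18 J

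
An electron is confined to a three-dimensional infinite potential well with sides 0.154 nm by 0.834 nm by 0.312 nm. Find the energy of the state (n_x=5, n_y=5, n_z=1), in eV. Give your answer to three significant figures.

For a 3D rectangular well E = (h²/8m_e)·Σ n_i²/L_i² = (6.626×10^-34)²/(8·9.109×10^-31) · [5²/(0.154 nm)² + 5²/(0.834 nm)² + 1²/(0.312 nm)²].
Evaluating gives E = 6.629×10^-17 J = 414 eV.

E = 414 eV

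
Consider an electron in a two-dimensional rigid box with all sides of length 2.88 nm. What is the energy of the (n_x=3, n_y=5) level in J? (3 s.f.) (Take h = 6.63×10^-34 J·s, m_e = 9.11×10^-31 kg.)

E = 2.47×10^-19 J

For a 2D rectangular well E = (h²/8m_e)·Σ n_i²/L_i² = (6.63×10^-34)²/(8·9.11×10^-31) · [3²/(2.88 nm)² + 5²/(2.88 nm)²].
Evaluating gives E = 2.47×10^-19 J.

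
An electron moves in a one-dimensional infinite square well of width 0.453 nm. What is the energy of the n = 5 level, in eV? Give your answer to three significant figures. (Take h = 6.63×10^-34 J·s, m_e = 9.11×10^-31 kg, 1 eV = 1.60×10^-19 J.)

E_5 = 45.9 eV

For an infinite well E_n = n²h²/(8m_eL²), so E_1 = h²/(8m_eL²) = (6.63×10^-34)²/(8·9.11×10^-31·(4.53×10^-10 m)²) = 2.939×10^-19 J.
Then E_5 = 5²·E_1 = 25·2.939×10^-19 J = 7.347×10^-18 J.
Converting, E_5 = 7.347×10^-18 J / (1.60×10^-19 J/eV) = 45.9 eV.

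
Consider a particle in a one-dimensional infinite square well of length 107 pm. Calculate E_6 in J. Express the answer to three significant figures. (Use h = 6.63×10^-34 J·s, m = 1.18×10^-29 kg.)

For an infinite well E_n = n²h²/(8mL²), so E_1 = h²/(8mL²) = (6.63×10^-34)²/(8·1.18×10^-29·(1.07×10^-10 m)²) = 4.067×10^-19 J.
Then E_6 = 6²·E_1 = 36·4.067×10^-19 J = 1.46×10^-17 J.

E_6 = 1.46×10^-17 J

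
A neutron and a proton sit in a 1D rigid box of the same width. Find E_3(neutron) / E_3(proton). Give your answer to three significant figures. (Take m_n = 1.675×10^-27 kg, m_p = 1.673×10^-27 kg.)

E_n ∝ 1/m at fixed n and L, so the ratio is m_p/m_n = 1.673×10^-27/1.675×10^-27 = 0.999.

0.999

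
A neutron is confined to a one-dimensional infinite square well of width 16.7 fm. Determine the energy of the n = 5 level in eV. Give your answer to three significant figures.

For an infinite well E_n = n²h²/(8m_nL²), so E_1 = h²/(8m_nL²) = (6.626×10^-34)²/(8·1.675×10^-27·(1.67×10^-14 m)²) = 1.175×10^-13 J.
Then E_5 = 5²·E_1 = 25·1.175×10^-13 J = 2.937×10^-12 J.
Converting, E_5 = 2.937×10^-12 J / (1.602×10^-19 J/eV) = 1.83×10^7 eV.

E_5 = 1.83×10^7 eV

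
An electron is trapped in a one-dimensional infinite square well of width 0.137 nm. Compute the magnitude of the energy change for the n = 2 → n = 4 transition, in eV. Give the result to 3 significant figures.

E_1 = h²/(8m_eL²) = 3.210×10^-18 J.
|ΔE| = |2² − 4²|·E_1 = 12·3.210×10^-18 J = 3.852×10^-17 J = 240 eV.

|ΔE| = 240 eV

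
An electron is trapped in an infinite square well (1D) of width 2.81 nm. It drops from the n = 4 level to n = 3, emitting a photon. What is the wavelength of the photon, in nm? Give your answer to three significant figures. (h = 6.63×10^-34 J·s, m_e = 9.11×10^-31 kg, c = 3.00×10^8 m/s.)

E_1 = h²/(8m_eL²) = 7.638×10^-21 J, so ΔE = (4² − 3²)E_1 = 5.347×10^-20 J.
λ = hc/ΔE = (6.63×10^-34·3.00×10^8)/5.347×10^-20 = 3.72×10^-6 m = 3.72×10^3 nm.

λ = 3.72×10^3 nm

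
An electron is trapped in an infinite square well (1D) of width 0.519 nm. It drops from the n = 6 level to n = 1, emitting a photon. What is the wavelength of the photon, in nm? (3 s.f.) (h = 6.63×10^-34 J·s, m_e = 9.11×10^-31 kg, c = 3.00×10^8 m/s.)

λ = 25.4 nm

E_1 = h²/(8m_eL²) = 2.239×10^-19 J, so ΔE = (6² − 1²)E_1 = 7.836×10^-18 J.
λ = hc/ΔE = (6.63×10^-34·3.00×10^8)/7.836×10^-18 = 2.54×10^-8 m = 25.4 nm.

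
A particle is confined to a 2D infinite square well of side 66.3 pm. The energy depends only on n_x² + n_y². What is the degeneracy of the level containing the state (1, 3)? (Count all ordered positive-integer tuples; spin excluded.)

degeneracy = 2

The level has n_x² + n_y² = 10. The ordered positive-integer solutions are (1, 3), (3, 1).
That gives 2 states.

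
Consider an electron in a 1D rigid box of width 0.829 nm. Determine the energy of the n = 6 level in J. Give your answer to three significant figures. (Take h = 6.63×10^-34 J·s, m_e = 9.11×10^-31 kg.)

E_6 = 3.16×10^-18 J

For an infinite well E_n = n²h²/(8m_eL²), so E_1 = h²/(8m_eL²) = (6.63×10^-34)²/(8·9.11×10^-31·(8.29×10^-10 m)²) = 8.776×10^-20 J.
Then E_6 = 6²·E_1 = 36·8.776×10^-20 J = 3.16×10^-18 J.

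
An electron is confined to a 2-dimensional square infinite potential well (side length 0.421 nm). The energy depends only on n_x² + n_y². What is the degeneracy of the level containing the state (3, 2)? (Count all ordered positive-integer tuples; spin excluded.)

The level has n_x² + n_y² = 13. The ordered positive-integer solutions are (2, 3), (3, 2).
That gives 2 states.

degeneracy = 2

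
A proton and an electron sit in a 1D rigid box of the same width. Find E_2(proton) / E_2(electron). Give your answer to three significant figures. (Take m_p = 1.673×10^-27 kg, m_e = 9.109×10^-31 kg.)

5.44×10^-4

E_n ∝ 1/m at fixed n and L, so the ratio is m_e/m_p = 9.109×10^-31/1.673×10^-27 = 5.44×10^-4.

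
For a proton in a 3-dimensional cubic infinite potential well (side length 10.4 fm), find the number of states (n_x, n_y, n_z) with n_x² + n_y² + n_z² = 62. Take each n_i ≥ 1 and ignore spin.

The level has n_x² + n_y² + n_z² = 62. The ordered positive-integer solutions are (1, 5, 6), (1, 6, 5), (2, 3, 7), (2, 7, 3), (3, 2, 7), (3, 7, 2), (5, 1, 6), (5, 6, 1), (6, 1, 5), (6, 5, 1), (7, 2, 3), (7, 3, 2).
That gives 12 states.

degeneracy = 12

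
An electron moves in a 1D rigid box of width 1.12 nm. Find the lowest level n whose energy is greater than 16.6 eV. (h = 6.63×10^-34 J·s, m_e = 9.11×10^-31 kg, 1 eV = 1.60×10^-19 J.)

E_1 = h²/(8m_eL²) = 4.808×10^-20 J = 0.3005 eV.
Need n² > 16.6/0.3005 = 55.24, i.e. n > 7.432.
The smallest integer satisfying this is n = 8.

n = 8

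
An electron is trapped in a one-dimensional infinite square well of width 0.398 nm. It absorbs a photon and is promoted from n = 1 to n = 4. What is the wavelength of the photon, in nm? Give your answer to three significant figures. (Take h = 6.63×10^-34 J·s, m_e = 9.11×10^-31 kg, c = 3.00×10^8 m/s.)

λ = 34.8 nm

E_1 = h²/(8m_eL²) = 3.808×10^-19 J, so ΔE = (4² − 1²)E_1 = 5.712×10^-18 J.
λ = hc/ΔE = (6.63×10^-34·3.00×10^8)/5.712×10^-18 = 3.48×10^-8 m = 34.8 nm.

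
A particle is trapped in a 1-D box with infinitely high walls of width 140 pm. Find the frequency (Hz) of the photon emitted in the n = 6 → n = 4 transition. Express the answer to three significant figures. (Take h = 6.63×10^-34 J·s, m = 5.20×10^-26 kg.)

f = 1.63×10^12 Hz

E_1 = h²/(8mL²) = 5.391×10^-23 J and ΔE = (6² − 4²)E_1 = 1.078×10^-21 J.
f = ΔE/h = 1.078×10^-21/6.63×10^-34 = 1.63×10^12 Hz.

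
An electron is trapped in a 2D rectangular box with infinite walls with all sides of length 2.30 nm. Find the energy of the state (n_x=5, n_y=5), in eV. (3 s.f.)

For a 2D rectangular well E = (h²/8m_e)·Σ n_i²/L_i² = (6.626×10^-34)²/(8·9.109×10^-31) · [5²/(2.30 nm)² + 5²/(2.30 nm)²].
Evaluating gives E = 5.695×10^-19 J = 3.55 eV.

E = 3.55 eV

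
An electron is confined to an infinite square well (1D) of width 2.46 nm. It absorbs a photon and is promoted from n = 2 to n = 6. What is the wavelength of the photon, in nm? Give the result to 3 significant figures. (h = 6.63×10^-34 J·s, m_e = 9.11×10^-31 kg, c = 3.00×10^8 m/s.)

λ = 624 nm

E_1 = h²/(8m_eL²) = 9.967×10^-21 J, so ΔE = (6² − 2²)E_1 = 3.189×10^-19 J.
λ = hc/ΔE = (6.63×10^-34·3.00×10^8)/3.189×10^-19 = 6.24×10^-7 m = 624 nm.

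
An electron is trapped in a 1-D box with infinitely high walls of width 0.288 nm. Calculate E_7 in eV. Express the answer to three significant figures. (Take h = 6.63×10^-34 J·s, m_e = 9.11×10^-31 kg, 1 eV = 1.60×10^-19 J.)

E_7 = 223 eV

For an infinite well E_n = n²h²/(8m_eL²), so E_1 = h²/(8m_eL²) = (6.63×10^-34)²/(8·9.11×10^-31·(2.88×10^-10 m)²) = 7.272×10^-19 J.
Then E_7 = 7²·E_1 = 49·7.272×10^-19 J = 3.563×10^-17 J.
Converting, E_7 = 3.563×10^-17 J / (1.60×10^-19 J/eV) = 223 eV.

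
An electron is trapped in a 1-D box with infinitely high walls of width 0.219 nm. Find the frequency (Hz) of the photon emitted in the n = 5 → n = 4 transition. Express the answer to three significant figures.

E_1 = h²/(8m_eL²) = 1.256×10^-18 J and ΔE = (5² − 4²)E_1 = 1.130×10^-17 J.
f = ΔE/h = 1.130×10^-17/6.626×10^-34 = 1.71×10^16 Hz.

f = 1.71×10^16 Hz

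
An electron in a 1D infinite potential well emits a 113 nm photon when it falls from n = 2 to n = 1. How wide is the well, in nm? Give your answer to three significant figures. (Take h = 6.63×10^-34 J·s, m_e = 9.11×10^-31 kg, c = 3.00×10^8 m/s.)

L = 0.321 nm

The photon carries ΔE = hc/λ = 6.63×10^-34·3.00×10^8/1.13×10^-7 m = 1.760×10^-18 J.
Since ΔE = (2² − 1²)E_1, E_1 = 5.867×10^-19 J, and L = h/√(8m_eE_1) = 3.21×10^-10 m = 0.321 nm.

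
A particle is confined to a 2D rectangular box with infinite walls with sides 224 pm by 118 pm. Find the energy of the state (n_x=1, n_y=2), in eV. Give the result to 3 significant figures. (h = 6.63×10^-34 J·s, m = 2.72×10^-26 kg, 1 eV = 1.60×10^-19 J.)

E = 0.00388 eV

For a 2D rectangular well E = (h²/8m)·Σ n_i²/L_i² = (6.63×10^-34)²/(8·2.72×10^-26) · [1²/(224 pm)² + 2²/(118 pm)²].
Evaluating gives E = 6.206×10^-22 J = 0.00388 eV.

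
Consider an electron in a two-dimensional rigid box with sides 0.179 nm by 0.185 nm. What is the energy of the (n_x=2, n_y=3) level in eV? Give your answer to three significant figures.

E = 146 eV

For a 2D rectangular well E = (h²/8m_e)·Σ n_i²/L_i² = (6.626×10^-34)²/(8·9.109×10^-31) · [2²/(0.179 nm)² + 3²/(0.185 nm)²].
Evaluating gives E = 2.336×10^-17 J = 146 eV.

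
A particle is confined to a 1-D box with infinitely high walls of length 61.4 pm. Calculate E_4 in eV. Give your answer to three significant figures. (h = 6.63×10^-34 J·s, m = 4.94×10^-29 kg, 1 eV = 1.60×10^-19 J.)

E_4 = 29.5 eV

For an infinite well E_n = n²h²/(8mL²), so E_1 = h²/(8mL²) = (6.63×10^-34)²/(8·4.94×10^-29·(6.14×10^-11 m)²) = 2.950×10^-19 J.
Then E_4 = 4²·E_1 = 16·2.950×10^-19 J = 4.720×10^-18 J.
Converting, E_4 = 4.720×10^-18 J / (1.60×10^-19 J/eV) = 29.5 eV.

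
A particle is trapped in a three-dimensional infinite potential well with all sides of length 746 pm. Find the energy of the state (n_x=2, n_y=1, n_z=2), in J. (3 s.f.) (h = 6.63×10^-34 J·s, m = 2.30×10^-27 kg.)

E = 3.86×10^-22 J

For a 3D rectangular well E = (h²/8m)·Σ n_i²/L_i² = (6.63×10^-34)²/(8·2.30×10^-27) · [2²/(746 pm)² + 1²/(746 pm)² + 2²/(746 pm)²].
Evaluating gives E = 3.86×10^-22 J.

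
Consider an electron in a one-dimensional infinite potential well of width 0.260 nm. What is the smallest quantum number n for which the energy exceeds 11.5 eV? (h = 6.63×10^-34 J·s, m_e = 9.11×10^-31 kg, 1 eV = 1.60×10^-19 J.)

n = 2

E_1 = h²/(8m_eL²) = 8.922×10^-19 J = 5.576 eV.
Need n² > 11.5/5.576 = 2.062, i.e. n > 1.436.
The smallest integer satisfying this is n = 2.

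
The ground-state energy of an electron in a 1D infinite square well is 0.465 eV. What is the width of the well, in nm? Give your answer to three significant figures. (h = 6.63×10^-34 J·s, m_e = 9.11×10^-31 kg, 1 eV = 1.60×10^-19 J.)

From E_n = n²h²/(8m_eL²), L = n·h/√(8m_eE_n).
E_1 = 0.465 eV = 7.440×10^-20 J, so L = 1·6.63×10^-34/√(8·9.11×10^-31·7.440×10^-20) = 9.00×10^-10 m = 0.900 nm.

L = 0.900 nm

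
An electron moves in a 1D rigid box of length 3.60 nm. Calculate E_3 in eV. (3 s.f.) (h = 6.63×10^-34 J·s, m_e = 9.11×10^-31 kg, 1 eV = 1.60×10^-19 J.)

E_3 = 0.262 eV

For an infinite well E_n = n²h²/(8m_eL²), so E_1 = h²/(8m_eL²) = (6.63×10^-34)²/(8·9.11×10^-31·(3.60×10^-9 m)²) = 4.654×10^-21 J.
Then E_3 = 3²·E_1 = 9·4.654×10^-21 J = 4.189×10^-20 J.
Converting, E_3 = 4.189×10^-20 J / (1.60×10^-19 J/eV) = 0.262 eV.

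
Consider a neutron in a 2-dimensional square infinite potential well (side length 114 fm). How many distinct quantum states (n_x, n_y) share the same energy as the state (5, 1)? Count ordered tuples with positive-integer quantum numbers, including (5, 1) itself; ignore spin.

degeneracy = 2

The level has n_x² + n_y² = 26. The ordered positive-integer solutions are (1, 5), (5, 1).
That gives 2 states.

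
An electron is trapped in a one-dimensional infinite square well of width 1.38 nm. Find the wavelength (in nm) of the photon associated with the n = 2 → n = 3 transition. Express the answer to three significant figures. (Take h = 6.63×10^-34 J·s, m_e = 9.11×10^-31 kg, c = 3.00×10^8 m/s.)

E_1 = h²/(8m_eL²) = 3.167×10^-20 J, so ΔE = (3² − 2²)E_1 = 1.584×10^-19 J.
λ = hc/ΔE = (6.63×10^-34·3.00×10^8)/1.584×10^-19 = 1.26×10^-6 m = 1.26×10^3 nm.

λ = 1.26×10^3 nm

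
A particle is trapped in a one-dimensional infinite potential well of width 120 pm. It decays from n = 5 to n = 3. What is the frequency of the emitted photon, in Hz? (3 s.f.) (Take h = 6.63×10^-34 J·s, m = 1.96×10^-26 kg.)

f = 4.70×10^12 Hz

E_1 = h²/(8mL²) = 1.947×10^-22 J and ΔE = (5² − 3²)E_1 = 3.115×10^-21 J.
f = ΔE/h = 3.115×10^-21/6.63×10^-34 = 4.70×10^12 Hz.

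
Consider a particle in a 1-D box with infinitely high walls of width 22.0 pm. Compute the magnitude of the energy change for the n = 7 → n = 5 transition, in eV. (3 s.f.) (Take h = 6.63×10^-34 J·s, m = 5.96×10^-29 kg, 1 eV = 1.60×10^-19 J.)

E_1 = h²/(8mL²) = 1.905×10^-18 J.
|ΔE| = |7² − 5²|·E_1 = 24·1.905×10^-18 J = 4.572×10^-17 J = 286 eV.

|ΔE| = 286 eV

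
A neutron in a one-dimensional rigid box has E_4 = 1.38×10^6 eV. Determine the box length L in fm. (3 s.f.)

L = 48.7 fm

From E_n = n²h²/(8m_nL²), L = n·h/√(8m_nE_n).
E_4 = 1.38×10^6 eV = 2.211×10^-13 J, so L = 4·6.626×10^-34/√(8·1.675×10^-27·2.211×10^-13) = 4.87×10^-14 m = 48.7 fm.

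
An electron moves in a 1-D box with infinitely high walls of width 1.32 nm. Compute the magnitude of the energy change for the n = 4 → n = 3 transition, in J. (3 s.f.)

E_1 = h²/(8m_eL²) = 3.458×10^-20 J.
|ΔE| = |4² − 3²|·E_1 = 7·3.458×10^-20 J = 2.42×10^-19 J.

|ΔE| = 2.42×10^-19 J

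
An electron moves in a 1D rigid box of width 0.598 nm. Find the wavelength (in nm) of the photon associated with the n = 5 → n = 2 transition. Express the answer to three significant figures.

E_1 = h²/(8m_eL²) = 1.685×10^-19 J, so ΔE = (5² − 2²)E_1 = 3.539×10^-18 J.
λ = hc/ΔE = (6.626×10^-34·2.998×10^8)/3.539×10^-18 = 5.61×10^-8 m = 56.1 nm.

λ = 56.1 nm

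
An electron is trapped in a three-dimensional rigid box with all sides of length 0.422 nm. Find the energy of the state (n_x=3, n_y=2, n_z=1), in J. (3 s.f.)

For a 3D rectangular well E = (h²/8m_e)·Σ n_i²/L_i² = (6.626×10^-34)²/(8·9.109×10^-31) · [3²/(0.422 nm)² + 2²/(0.422 nm)² + 1²/(0.422 nm)²].
Evaluating gives E = 4.74×10^-18 J.

E = 4.74×10^-18 J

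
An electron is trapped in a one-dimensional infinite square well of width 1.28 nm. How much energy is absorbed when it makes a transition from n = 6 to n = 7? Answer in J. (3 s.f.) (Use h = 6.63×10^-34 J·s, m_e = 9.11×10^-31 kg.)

|ΔE| = 4.79×10^-19 J

E_1 = h²/(8m_eL²) = 3.681×10^-20 J.
|ΔE| = |6² − 7²|·E_1 = 13·3.681×10^-20 J = 4.79×10^-19 J.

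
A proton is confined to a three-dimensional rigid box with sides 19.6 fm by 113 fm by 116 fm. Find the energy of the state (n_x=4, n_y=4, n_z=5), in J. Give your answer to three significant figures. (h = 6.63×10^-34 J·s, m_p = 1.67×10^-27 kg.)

For a 3D rectangular well E = (h²/8m_p)·Σ n_i²/L_i² = (6.63×10^-34)²/(8·1.67×10^-27) · [4²/(19.6 fm)² + 4²/(113 fm)² + 5²/(116 fm)²].
Evaluating gives E = 1.47×10^-12 J.

E = 1.47×10^-12 J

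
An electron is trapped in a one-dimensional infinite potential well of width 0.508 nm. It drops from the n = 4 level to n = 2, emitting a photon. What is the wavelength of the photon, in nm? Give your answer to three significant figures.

E_1 = h²/(8m_eL²) = 2.335×10^-19 J, so ΔE = (4² − 2²)E_1 = 2.802×10^-18 J.
λ = hc/ΔE = (6.626×10^-34·2.998×10^8)/2.802×10^-18 = 7.09×10^-8 m = 70.9 nm.

λ = 70.9 nm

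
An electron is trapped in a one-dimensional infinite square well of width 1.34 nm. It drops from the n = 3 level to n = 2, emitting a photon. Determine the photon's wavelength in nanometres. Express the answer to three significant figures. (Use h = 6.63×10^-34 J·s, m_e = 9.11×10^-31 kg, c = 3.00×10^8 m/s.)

λ = 1.18×10^3 nm

E_1 = h²/(8m_eL²) = 3.359×10^-20 J, so ΔE = (3² − 2²)E_1 = 1.680×10^-19 J.
λ = hc/ΔE = (6.63×10^-34·3.00×10^8)/1.680×10^-19 = 1.18×10^-6 m = 1.18×10^3 nm.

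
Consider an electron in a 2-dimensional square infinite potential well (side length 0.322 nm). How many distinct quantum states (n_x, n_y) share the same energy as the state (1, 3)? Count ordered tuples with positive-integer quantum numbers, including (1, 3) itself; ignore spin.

degeneracy = 2

The level has n_x² + n_y² = 10. The ordered positive-integer solutions are (1, 3), (3, 1).
That gives 2 states.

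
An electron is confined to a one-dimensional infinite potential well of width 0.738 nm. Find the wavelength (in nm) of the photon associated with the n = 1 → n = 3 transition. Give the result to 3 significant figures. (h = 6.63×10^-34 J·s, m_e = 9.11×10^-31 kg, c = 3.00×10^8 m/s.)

λ = 225 nm

E_1 = h²/(8m_eL²) = 1.107×10^-19 J, so ΔE = (3² − 1²)E_1 = 8.856×10^-19 J.
λ = hc/ΔE = (6.63×10^-34·3.00×10^8)/8.856×10^-19 = 2.25×10^-7 m = 225 nm.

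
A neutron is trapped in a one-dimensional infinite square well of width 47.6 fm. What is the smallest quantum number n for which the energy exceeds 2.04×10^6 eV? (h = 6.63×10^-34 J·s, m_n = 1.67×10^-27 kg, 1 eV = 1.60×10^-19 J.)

E_1 = h²/(8m_nL²) = 1.452×10^-14 J = 9.075×10^4 eV.
Need n² > 2.04×10^6/9.075×10^4 = 22.48, i.e. n > 4.741.
The smallest integer satisfying this is n = 5.

n = 5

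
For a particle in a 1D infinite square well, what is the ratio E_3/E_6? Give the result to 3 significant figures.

0.250

E_n ∝ n², so E_3/E_6 = 3²/6² = 9/36 = 0.250.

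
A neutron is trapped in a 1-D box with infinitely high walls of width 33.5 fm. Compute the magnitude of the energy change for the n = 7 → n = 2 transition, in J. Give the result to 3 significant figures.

E_1 = h²/(8m_nL²) = 2.919×10^-14 J.
|ΔE| = |7² − 2²|·E_1 = 45·2.919×10^-14 J = 1.31×10^-12 J.

|ΔE| = 1.31×10^-12 J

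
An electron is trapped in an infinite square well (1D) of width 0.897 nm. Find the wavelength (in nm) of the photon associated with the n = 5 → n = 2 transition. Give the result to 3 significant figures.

E_1 = h²/(8m_eL²) = 7.488×10^-20 J, so ΔE = (5² − 2²)E_1 = 1.572×10^-18 J.
λ = hc/ΔE = (6.626×10^-34·2.998×10^8)/1.572×10^-18 = 1.26×10^-7 m = 126 nm.

λ = 126 nm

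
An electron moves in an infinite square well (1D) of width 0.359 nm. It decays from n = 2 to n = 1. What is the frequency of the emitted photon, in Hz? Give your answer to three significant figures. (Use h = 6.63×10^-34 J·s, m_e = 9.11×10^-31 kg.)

f = 2.12×10^15 Hz

E_1 = h²/(8m_eL²) = 4.680×10^-19 J and ΔE = (2² − 1²)E_1 = 1.404×10^-18 J.
f = ΔE/h = 1.404×10^-18/6.63×10^-34 = 2.12×10^15 Hz.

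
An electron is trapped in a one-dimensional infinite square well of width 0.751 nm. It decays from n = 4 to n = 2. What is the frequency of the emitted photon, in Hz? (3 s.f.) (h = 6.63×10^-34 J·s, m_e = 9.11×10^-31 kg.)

E_1 = h²/(8m_eL²) = 1.069×10^-19 J and ΔE = (4² − 2²)E_1 = 1.283×10^-18 J.
f = ΔE/h = 1.283×10^-18/6.63×10^-34 = 1.94×10^15 Hz.

f = 1.94×10^15 Hz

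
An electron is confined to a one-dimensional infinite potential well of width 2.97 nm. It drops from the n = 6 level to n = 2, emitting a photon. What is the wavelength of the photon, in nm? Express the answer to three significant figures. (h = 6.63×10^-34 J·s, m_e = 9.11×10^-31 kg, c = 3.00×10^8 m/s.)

E_1 = h²/(8m_eL²) = 6.838×10^-21 J, so ΔE = (6² − 2²)E_1 = 2.188×10^-19 J.
λ = hc/ΔE = (6.63×10^-34·3.00×10^8)/2.188×10^-19 = 9.09×10^-7 m = 909 nm.

λ = 909 nm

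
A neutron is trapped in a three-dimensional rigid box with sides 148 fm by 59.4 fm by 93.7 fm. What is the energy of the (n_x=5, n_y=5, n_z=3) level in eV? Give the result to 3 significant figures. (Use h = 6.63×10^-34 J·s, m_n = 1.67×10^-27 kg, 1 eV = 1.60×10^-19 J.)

E = 1.90×10^6 eV

For a 3D rectangular well E = (h²/8m_n)·Σ n_i²/L_i² = (6.63×10^-34)²/(8·1.67×10^-27) · [5²/(148 fm)² + 5²/(59.4 fm)² + 3²/(93.7 fm)²].
Evaluating gives E = 3.044×10^-13 J = 1.90×10^6 eV.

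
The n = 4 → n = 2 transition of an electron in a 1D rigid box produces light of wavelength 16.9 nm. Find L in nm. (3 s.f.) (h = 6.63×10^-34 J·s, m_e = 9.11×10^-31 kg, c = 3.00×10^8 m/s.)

The photon carries ΔE = hc/λ = 6.63×10^-34·3.00×10^8/1.69×10^-8 m = 1.177×10^-17 J.
Since ΔE = (4² − 2²)E_1, E_1 = 9.808×10^-19 J, and L = h/√(8m_eE_1) = 2.48×10^-10 m = 0.248 nm.

L = 0.248 nm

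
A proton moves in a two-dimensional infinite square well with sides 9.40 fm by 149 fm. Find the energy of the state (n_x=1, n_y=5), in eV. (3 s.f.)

E = 2.55×10^6 eV

For a 2D rectangular well E = (h²/8m_p)·Σ n_i²/L_i² = (6.626×10^-34)²/(8·1.673×10^-27) · [1²/(9.40 fm)² + 5²/(149 fm)²].
Evaluating gives E = 4.082×10^-13 J = 2.55×10^6 eV.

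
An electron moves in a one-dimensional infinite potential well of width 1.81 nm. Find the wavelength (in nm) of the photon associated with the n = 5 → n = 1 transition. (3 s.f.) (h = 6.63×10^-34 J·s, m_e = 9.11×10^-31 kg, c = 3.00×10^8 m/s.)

E_1 = h²/(8m_eL²) = 1.841×10^-20 J, so ΔE = (5² − 1²)E_1 = 4.418×10^-19 J.
λ = hc/ΔE = (6.63×10^-34·3.00×10^8)/4.418×10^-19 = 4.50×10^-7 m = 450 nm.

λ = 450 nm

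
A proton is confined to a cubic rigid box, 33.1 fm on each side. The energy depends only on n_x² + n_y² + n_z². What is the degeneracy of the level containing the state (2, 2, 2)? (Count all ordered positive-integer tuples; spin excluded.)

The level has n_x² + n_y² + n_z² = 12. The ordered positive-integer solutions are (2, 2, 2).
That gives 1 state.

degeneracy = 1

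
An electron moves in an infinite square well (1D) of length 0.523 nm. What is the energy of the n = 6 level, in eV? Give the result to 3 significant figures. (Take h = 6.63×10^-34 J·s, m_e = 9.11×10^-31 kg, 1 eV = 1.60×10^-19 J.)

For an infinite well E_n = n²h²/(8m_eL²), so E_1 = h²/(8m_eL²) = (6.63×10^-34)²/(8·9.11×10^-31·(5.23×10^-10 m)²) = 2.205×10^-19 J.
Then E_6 = 6²·E_1 = 36·2.205×10^-19 J = 7.938×10^-18 J.
Converting, E_6 = 7.938×10^-18 J / (1.60×10^-19 J/eV) = 49.6 eV.

E_6 = 49.6 eV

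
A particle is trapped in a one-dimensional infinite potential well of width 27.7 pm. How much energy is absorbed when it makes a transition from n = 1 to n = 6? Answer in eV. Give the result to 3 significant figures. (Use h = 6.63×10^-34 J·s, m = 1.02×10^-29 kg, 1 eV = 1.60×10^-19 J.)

E_1 = h²/(8mL²) = 7.021×10^-18 J.
|ΔE| = |1² − 6²|·E_1 = 35·7.021×10^-18 J = 2.457×10^-16 J = 1.54×10^3 eV.

|ΔE| = 1.54×10^3 eV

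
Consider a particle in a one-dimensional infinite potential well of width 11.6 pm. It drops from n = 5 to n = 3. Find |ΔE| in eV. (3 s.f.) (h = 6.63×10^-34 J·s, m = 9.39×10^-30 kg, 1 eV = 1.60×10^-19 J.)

|ΔE| = 4.35×10^3 eV

E_1 = h²/(8mL²) = 4.349×10^-17 J.
|ΔE| = |5² − 3²|·E_1 = 16·4.349×10^-17 J = 6.958×10^-16 J = 4.35×10^3 eV.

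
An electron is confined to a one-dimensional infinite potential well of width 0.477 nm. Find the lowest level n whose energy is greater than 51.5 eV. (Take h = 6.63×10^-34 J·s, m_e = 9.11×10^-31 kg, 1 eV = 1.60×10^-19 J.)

E_1 = h²/(8m_eL²) = 2.651×10^-19 J = 1.657 eV.
Need n² > 51.5/1.657 = 31.08, i.e. n > 5.575.
The smallest integer satisfying this is n = 6.

n = 6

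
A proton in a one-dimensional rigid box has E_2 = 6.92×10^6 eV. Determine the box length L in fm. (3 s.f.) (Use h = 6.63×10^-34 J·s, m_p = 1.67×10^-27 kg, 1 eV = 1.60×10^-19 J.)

From E_n = n²h²/(8m_pL²), L = n·h/√(8m_pE_n).
E_2 = 6.92×10^6 eV = 1.107×10^-12 J, so L = 2·6.63×10^-34/√(8·1.67×10^-27·1.107×10^-12) = 1.09×10^-14 m = 10.9 fm.

L = 10.9 fm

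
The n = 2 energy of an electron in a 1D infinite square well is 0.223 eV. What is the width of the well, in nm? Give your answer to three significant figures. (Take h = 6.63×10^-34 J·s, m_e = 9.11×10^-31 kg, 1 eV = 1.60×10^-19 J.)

L = 2.60 nm

From E_n = n²h²/(8m_eL²), L = n·h/√(8m_eE_n).
E_2 = 0.223 eV = 3.568×10^-20 J, so L = 2·6.63×10^-34/√(8·9.11×10^-31·3.568×10^-20) = 2.60×10^-9 m = 2.60 nm.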